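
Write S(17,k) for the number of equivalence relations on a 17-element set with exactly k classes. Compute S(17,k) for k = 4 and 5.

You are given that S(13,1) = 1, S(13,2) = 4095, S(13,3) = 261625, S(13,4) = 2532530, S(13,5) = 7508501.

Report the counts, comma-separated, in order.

@14  (14,1):1·1+0→1, (14,2):4095·2+1→8191, (14,3):261625·3+4095→788970, (14,4):2532530·4+261625→10391745, (14,5):7508501·5+2532530→40075035
@15  (15,2):8191·2+1→16383, (15,3):788970·3+8191→2375101, (15,4):10391745·4+788970→42355950, (15,5):40075035·5+10391745→210766920
@16  (16,3):2375101·3+16383→7141686, (16,4):42355950·4+2375101→171798901, (16,5):210766920·5+42355950→1096190550
@17  (17,4):171798901·4+7141686→694337290, (17,5):1096190550·5+171798901→5652751651
Read S(17,4) = 694337290, S(17,5) = 5652751651.

694337290, 5652751651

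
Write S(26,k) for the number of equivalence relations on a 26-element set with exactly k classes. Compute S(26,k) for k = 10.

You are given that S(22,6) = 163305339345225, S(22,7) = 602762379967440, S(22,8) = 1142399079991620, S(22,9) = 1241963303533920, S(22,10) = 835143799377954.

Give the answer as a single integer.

row 23: T[23][7]=7·602762379967440+163305339345225=4382641999117305  T[23][8]=8·1142399079991620+602762379967440=9741955019900400  T[23][9]=9·1241963303533920+1142399079991620=12320068811796900  T[23][10]=10·835143799377954+1241963303533920=9593401297313460
row 24: T[24][8]=8·9741955019900400+4382641999117305=82318282158320505  T[24][9]=9·12320068811796900+9741955019900400=120622574326072500  T[24][10]=10·9593401297313460+12320068811796900=108254081784931500
row 25: T[25][9]=9·120622574326072500+82318282158320505=1167921451092973005  T[25][10]=10·108254081784931500+120622574326072500=1203163392175387500
row 26: T[26][10]=10·1203163392175387500+1167921451092973005=13199555372846848005
Read S(26,10) = 13199555372846848005.

13199555372846848005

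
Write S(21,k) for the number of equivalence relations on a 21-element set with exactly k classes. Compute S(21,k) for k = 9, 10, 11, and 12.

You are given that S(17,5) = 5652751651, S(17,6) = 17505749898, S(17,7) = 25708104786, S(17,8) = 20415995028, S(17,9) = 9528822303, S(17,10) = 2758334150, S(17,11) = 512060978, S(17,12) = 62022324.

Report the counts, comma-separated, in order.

row 18: T[18][6]=6·17505749898+5652751651=110687251039  T[18][7]=7·25708104786+17505749898=197462483400  T[18][8]=8·20415995028+25708104786=189036065010  T[18][9]=9·9528822303+20415995028=106175395755  T[18][10]=10·2758334150+9528822303=37112163803  T[18][11]=11·512060978+2758334150=8391004908  T[18][12]=12·62022324+512060978=1256328866
row 19: T[19][7]=7·197462483400+110687251039=1492924634839  T[19][8]=8·189036065010+197462483400=1709751003480  T[19][9]=9·106175395755+189036065010=1144614626805  T[19][10]=10·37112163803+106175395755=477297033785  T[19][11]=11·8391004908+37112163803=129413217791  T[19][12]=12·1256328866+8391004908=23466951300
row 20: T[20][8]=8·1709751003480+1492924634839=15170932662679  T[20][9]=9·1144614626805+1709751003480=12011282644725  T[20][10]=10·477297033785+1144614626805=5917584964655  T[20][11]=11·129413217791+477297033785=1900842429486  T[20][12]=12·23466951300+129413217791=411016633391
row 21: T[21][9]=9·12011282644725+15170932662679=123272476465204  T[21][10]=10·5917584964655+12011282644725=71187132291275  T[21][11]=11·1900842429486+5917584964655=26826851689001  T[21][12]=12·411016633391+1900842429486=6833042030178
Read S(21,9) = 123272476465204, S(21,10) = 71187132291275, S(21,11) = 26826851689001, S(21,12) = 6833042030178.

123272476465204, 71187132291275, 26826851689001, 6833042030178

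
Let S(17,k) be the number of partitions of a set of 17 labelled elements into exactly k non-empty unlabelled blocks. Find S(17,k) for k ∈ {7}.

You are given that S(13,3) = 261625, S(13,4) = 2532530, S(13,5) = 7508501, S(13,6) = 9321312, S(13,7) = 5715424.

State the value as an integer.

row 14: T[14][4]=4·2532530+261625=10391745  T[14][5]=5·7508501+2532530=40075035  T[14][6]=6·9321312+7508501=63436373  T[14][7]=7·5715424+9321312=49329280
row 15: T[15][5]=5·40075035+10391745=210766920  T[15][6]=6·63436373+40075035=420693273  T[15][7]=7·49329280+63436373=408741333
row 16: T[16][6]=6·420693273+210766920=2734926558  T[16][7]=7·408741333+420693273=3281882604
row 17: T[17][7]=7·3281882604+2734926558=25708104786
Read S(17,7) = 25708104786.

25708104786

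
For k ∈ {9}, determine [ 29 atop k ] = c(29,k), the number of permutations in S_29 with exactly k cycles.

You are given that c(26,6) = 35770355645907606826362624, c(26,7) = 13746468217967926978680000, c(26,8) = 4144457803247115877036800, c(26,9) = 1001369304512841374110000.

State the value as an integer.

29891934088703915048808047424

i=27: T(27,7)=35770355645907606826362624+26·13746468217967926978680000=393178529313073708272042624 | T(27,8)=13746468217967926978680000+26·4144457803247115877036800=121502371102392939781636800 | T(27,9)=4144457803247115877036800+26·1001369304512841374110000=30180059720580991603896800
i=28: T(28,8)=393178529313073708272042624+27·121502371102392939781636800=3673742549077683082376236224 | T(28,9)=121502371102392939781636800+27·30180059720580991603896800=936363983558079713086850400
i=29: T(29,9)=3673742549077683082376236224+28·936363983558079713086850400=29891934088703915048808047424
Read c(29,9) = 29891934088703915048808047424.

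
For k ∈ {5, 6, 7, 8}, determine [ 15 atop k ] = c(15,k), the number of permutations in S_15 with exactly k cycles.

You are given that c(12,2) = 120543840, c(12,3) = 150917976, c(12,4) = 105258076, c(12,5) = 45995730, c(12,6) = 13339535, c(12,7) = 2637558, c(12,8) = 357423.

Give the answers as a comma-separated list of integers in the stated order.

r13: T_13,3=12×150917976+120543840=1931559552; T_13,4=12×105258076+150917976=1414014888; T_13,5=12×45995730+105258076=657206836; T_13,6=12×13339535+45995730=206070150; T_13,7=12×2637558+13339535=44990231; T_13,8=12×357423+2637558=6926634
r14: T_14,4=13×1414014888+1931559552=20313753096; T_14,5=13×657206836+1414014888=9957703756; T_14,6=13×206070150+657206836=3336118786; T_14,7=13×44990231+206070150=790943153; T_14,8=13×6926634+44990231=135036473
r15: T_15,5=14×9957703756+20313753096=159721605680; T_15,6=14×3336118786+9957703756=56663366760; T_15,7=14×790943153+3336118786=14409322928; T_15,8=14×135036473+790943153=2681453775
Read c(15,5) = 159721605680, c(15,6) = 56663366760, c(15,7) = 14409322928, c(15,8) = 2681453775.

159721605680, 56663366760, 14409322928, 2681453775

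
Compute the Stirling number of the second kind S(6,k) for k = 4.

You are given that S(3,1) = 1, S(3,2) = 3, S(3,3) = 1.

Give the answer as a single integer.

i=4: T(4,2)=1+2·3=7 | T(4,3)=3+3·1=6 | T(4,4)=1+4·0=1
i=5: T(5,3)=7+3·6=25 | T(5,4)=6+4·1=10
i=6: T(6,4)=25+4·10=65
Read S(6,4) = 65.

65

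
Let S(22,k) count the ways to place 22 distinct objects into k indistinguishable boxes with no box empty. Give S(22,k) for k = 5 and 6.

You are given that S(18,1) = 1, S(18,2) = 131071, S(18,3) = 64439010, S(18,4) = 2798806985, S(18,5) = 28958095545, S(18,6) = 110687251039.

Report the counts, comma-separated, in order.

@19  (19,2):131071·2+1→262143, (19,3):64439010·3+131071→193448101, (19,4):2798806985·4+64439010→11259666950, (19,5):28958095545·5+2798806985→147589284710, (19,6):110687251039·6+28958095545→693081601779
@20  (20,3):193448101·3+262143→580606446, (20,4):11259666950·4+193448101→45232115901, (20,5):147589284710·5+11259666950→749206090500, (20,6):693081601779·6+147589284710→4306078895384
@21  (21,4):45232115901·4+580606446→181509070050, (21,5):749206090500·5+45232115901→3791262568401, (21,6):4306078895384·6+749206090500→26585679462804
@22  (22,5):3791262568401·5+181509070050→19137821912055, (22,6):26585679462804·6+3791262568401→163305339345225
Read S(22,5) = 19137821912055, S(22,6) = 163305339345225.

19137821912055, 163305339345225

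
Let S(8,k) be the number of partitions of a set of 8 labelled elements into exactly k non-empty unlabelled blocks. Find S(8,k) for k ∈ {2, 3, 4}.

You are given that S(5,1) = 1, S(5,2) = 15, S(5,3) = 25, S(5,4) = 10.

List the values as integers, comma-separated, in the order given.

@6  (6,1):1·1+0→1, (6,2):15·2+1→31, (6,3):25·3+15→90, (6,4):10·4+25→65
@7  (7,1):1·1+0→1, (7,2):31·2+1→63, (7,3):90·3+31→301, (7,4):65·4+90→350
@8  (8,2):63·2+1→127, (8,3):301·3+63→966, (8,4):350·4+301→1701
Read S(8,2) = 127, S(8,3) = 966, S(8,4) = 1701.

127, 966, 1701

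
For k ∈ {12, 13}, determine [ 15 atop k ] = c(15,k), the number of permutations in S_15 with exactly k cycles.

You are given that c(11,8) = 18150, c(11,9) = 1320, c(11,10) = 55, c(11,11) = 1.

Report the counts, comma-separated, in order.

143325, 5005

@12  (12,9):1320·11+18150→32670, (12,10):55·11+1320→1925, (12,11):1·11+55→66, (12,12):0·11+1→1
@13  (13,10):1925·12+32670→55770, (13,11):66·12+1925→2717, (13,12):1·12+66→78, (13,13):0·12+1→1
@14  (14,11):2717·13+55770→91091, (14,12):78·13+2717→3731, (14,13):1·13+78→91
@15  (15,12):3731·14+91091→143325, (15,13):91·14+3731→5005
Read c(15,12) = 143325, c(15,13) = 5005.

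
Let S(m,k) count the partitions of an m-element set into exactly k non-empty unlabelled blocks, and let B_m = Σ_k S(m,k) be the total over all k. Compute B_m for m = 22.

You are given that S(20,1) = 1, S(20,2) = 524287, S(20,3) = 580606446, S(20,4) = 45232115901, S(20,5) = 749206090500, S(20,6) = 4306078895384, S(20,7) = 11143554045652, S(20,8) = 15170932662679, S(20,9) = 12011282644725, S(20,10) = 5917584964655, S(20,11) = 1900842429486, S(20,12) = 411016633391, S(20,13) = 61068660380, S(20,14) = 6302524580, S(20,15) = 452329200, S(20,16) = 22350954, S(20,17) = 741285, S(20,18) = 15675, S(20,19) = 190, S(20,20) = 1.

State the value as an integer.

4506715738447323

[21] T[21,1]:1*1+0=1 · T[21,2]:2*524287+1=1048575 · T[21,3]:3*580606446+524287=1742343625 · T[21,4]:4*45232115901+580606446=181509070050 · T[21,5]:5*749206090500+45232115901=3791262568401 · T[21,6]:6*4306078895384+749206090500=26585679462804 · T[21,7]:7*11143554045652+4306078895384=82310957214948 · T[21,8]:8*15170932662679+11143554045652=132511015347084 · T[21,9]:9*12011282644725+15170932662679=123272476465204 · T[21,10]:10*5917584964655+12011282644725=71187132291275 · T[21,11]:11*1900842429486+5917584964655=26826851689001 · T[21,12]:12*411016633391+1900842429486=6833042030178 · T[21,13]:13*61068660380+411016633391=1204909218331 · T[21,14]:14*6302524580+61068660380=149304004500 · T[21,15]:15*452329200+6302524580=13087462580 · T[21,16]:16*22350954+452329200=809944464 · T[21,17]:17*741285+22350954=34952799 · T[21,18]:18*15675+741285=1023435 · T[21,19]:19*190+15675=19285 · T[21,20]:20*1+190=210 · T[21,21]:21*0+1=1
[22] T[22,1]:1*1+0=1 · T[22,2]:2*1048575+1=2097151 · T[22,3]:3*1742343625+1048575=5228079450 · T[22,4]:4*181509070050+1742343625=727778623825 · T[22,5]:5*3791262568401+181509070050=19137821912055 · T[22,6]:6*26585679462804+3791262568401=163305339345225 · T[22,7]:7*82310957214948+26585679462804=602762379967440 · T[22,8]:8*132511015347084+82310957214948=1142399079991620 · T[22,9]:9*123272476465204+132511015347084=1241963303533920 · T[22,10]:10*71187132291275+123272476465204=835143799377954 · T[22,11]:11*26826851689001+71187132291275=366282500870286 · T[22,12]:12*6833042030178+26826851689001=108823356051137 · T[22,13]:13*1204909218331+6833042030178=22496861868481 · T[22,14]:14*149304004500+1204909218331=3295165281331 · T[22,15]:15*13087462580+149304004500=345615943200 · T[22,16]:16*809944464+13087462580=26046574004 · T[22,17]:17*34952799+809944464=1404142047 · T[22,18]:18*1023435+34952799=53374629 · T[22,19]:19*19285+1023435=1389850 · T[22,20]:20*210+19285=23485 · T[22,21]:21*1+210=231 · T[22,22]:22*0+1=1
B_22 = ΣS(22,k) = 1+2097151+5228079450+727778623825+19137821912055+163305339345225+602762379967440+1142399079991620+1241963303533920+835143799377954+366282500870286+108823356051137+22496861868481+3295165281331+345615943200+26046574004+1404142047+53374629+1389850+23485+231+1 = 4506715738447323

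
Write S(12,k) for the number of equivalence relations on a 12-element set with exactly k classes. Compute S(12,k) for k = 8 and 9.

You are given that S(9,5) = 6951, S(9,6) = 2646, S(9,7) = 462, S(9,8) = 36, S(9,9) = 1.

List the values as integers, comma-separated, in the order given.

i=10: T(10,6)=6951+6·2646=22827 | T(10,7)=2646+7·462=5880 | T(10,8)=462+8·36=750 | T(10,9)=36+9·1=45
i=11: T(11,7)=22827+7·5880=63987 | T(11,8)=5880+8·750=11880 | T(11,9)=750+9·45=1155
i=12: T(12,8)=63987+8·11880=159027 | T(12,9)=11880+9·1155=22275
Read S(12,8) = 159027, S(12,9) = 22275.

159027, 22275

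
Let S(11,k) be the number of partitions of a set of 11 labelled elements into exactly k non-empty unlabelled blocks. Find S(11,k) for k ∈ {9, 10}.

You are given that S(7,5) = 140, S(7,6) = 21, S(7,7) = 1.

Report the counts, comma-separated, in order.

1155, 55

r8: T_8,6=6×21+140=266; T_8,7=7×1+21=28; T_8,8=8×0+1=1
r9: T_9,7=7×28+266=462; T_9,8=8×1+28=36; T_9,9=9×0+1=1
r10: T_10,8=8×36+462=750; T_10,9=9×1+36=45; T_10,10=10×0+1=1
r11: T_11,9=9×45+750=1155; T_11,10=10×1+45=55
Read S(11,9) = 1155, S(11,10) = 55.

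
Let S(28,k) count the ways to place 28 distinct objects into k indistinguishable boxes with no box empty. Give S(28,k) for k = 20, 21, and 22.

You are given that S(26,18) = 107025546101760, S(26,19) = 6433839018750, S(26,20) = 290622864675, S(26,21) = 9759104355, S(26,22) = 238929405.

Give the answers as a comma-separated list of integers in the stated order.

474194413703010, 22653141490980, 825906183960

i=27: T(27,19)=107025546101760+19·6433839018750=229268487458010 | T(27,20)=6433839018750+20·290622864675=12246296312250 | T(27,21)=290622864675+21·9759104355=495564056130 | T(27,22)=9759104355+22·238929405=15015551265
i=28: T(28,20)=229268487458010+20·12246296312250=474194413703010 | T(28,21)=12246296312250+21·495564056130=22653141490980 | T(28,22)=495564056130+22·15015551265=825906183960
Read S(28,20) = 474194413703010, S(28,21) = 22653141490980, S(28,22) = 825906183960.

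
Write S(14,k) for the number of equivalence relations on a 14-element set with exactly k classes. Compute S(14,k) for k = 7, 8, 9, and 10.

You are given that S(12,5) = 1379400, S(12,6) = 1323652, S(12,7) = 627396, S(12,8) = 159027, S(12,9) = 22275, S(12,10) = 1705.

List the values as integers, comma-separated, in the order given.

49329280, 20912320, 5135130, 752752

row 13: T[13][6]=6·1323652+1379400=9321312  T[13][7]=7·627396+1323652=5715424  T[13][8]=8·159027+627396=1899612  T[13][9]=9·22275+159027=359502  T[13][10]=10·1705+22275=39325
row 14: T[14][7]=7·5715424+9321312=49329280  T[14][8]=8·1899612+5715424=20912320  T[14][9]=9·359502+1899612=5135130  T[14][10]=10·39325+359502=752752
Read S(14,7) = 49329280, S(14,8) = 20912320, S(14,9) = 5135130, S(14,10) = 752752.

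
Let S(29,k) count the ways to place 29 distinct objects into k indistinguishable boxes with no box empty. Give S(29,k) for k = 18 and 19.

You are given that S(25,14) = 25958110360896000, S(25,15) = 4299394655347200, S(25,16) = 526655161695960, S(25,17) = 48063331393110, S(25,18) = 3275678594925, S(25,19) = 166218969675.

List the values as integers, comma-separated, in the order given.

[26] T[26,15]:15*4299394655347200+25958110360896000=90449030191104000 · T[26,16]:16*526655161695960+4299394655347200=12725877242482560 · T[26,17]:17*48063331393110+526655161695960=1343731795378830 · T[26,18]:18*3275678594925+48063331393110=107025546101760 · T[26,19]:19*166218969675+3275678594925=6433839018750
[27] T[27,16]:16*12725877242482560+90449030191104000=294063066070824960 · T[27,17]:17*1343731795378830+12725877242482560=35569317763922670 · T[27,18]:18*107025546101760+1343731795378830=3270191625210510 · T[27,19]:19*6433839018750+107025546101760=229268487458010
[28] T[28,17]:17*35569317763922670+294063066070824960=898741468057510350 · T[28,18]:18*3270191625210510+35569317763922670=94432767017711850 · T[28,19]:19*229268487458010+3270191625210510=7626292886912700
[29] T[29,18]:18*94432767017711850+898741468057510350=2598531274376323650 · T[29,19]:19*7626292886912700+94432767017711850=239332331869053150
Read S(29,18) = 2598531274376323650, S(29,19) = 239332331869053150.

2598531274376323650, 239332331869053150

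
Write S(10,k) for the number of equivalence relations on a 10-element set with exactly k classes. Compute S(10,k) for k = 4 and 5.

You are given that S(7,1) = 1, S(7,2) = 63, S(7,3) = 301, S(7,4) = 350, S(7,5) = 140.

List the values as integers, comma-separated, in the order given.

34105, 42525

[8] T[8,2]:2*63+1=127 · T[8,3]:3*301+63=966 · T[8,4]:4*350+301=1701 · T[8,5]:5*140+350=1050
[9] T[9,3]:3*966+127=3025 · T[9,4]:4*1701+966=7770 · T[9,5]:5*1050+1701=6951
[10] T[10,4]:4*7770+3025=34105 · T[10,5]:5*6951+7770=42525
Read S(10,4) = 34105, S(10,5) = 42525.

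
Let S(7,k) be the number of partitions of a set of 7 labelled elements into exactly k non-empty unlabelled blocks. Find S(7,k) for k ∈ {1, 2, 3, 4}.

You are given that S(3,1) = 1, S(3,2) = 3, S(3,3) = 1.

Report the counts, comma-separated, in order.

1, 63, 301, 350

i=4: T(4,1)=0+1·1=1 | T(4,2)=1+2·3=7 | T(4,3)=3+3·1=6 | T(4,4)=1+4·0=1
i=5: T(5,1)=0+1·1=1 | T(5,2)=1+2·7=15 | T(5,3)=7+3·6=25 | T(5,4)=6+4·1=10
i=6: T(6,1)=0+1·1=1 | T(6,2)=1+2·15=31 | T(6,3)=15+3·25=90 | T(6,4)=25+4·10=65
i=7: T(7,1)=0+1·1=1 | T(7,2)=1+2·31=63 | T(7,3)=31+3·90=301 | T(7,4)=90+4·65=350
Read S(7,1) = 1, S(7,2) = 63, S(7,3) = 301, S(7,4) = 350.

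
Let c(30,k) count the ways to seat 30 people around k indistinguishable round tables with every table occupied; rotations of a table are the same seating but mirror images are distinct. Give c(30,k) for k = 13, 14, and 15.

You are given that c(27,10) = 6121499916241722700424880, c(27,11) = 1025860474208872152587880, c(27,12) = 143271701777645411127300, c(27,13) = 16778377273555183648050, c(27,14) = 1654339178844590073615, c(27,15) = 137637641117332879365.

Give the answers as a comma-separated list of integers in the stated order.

796974693974455191377937300, 88776380550648116217781890, 8459574446076318147830625

@28  (28,11):1025860474208872152587880·27+6121499916241722700424880→33819732719881270820297640, (28,12):143271701777645411127300·27+1025860474208872152587880→4894196422205298253024980, (28,13):16778377273555183648050·27+143271701777645411127300→596287888163635369624650, (28,14):1654339178844590073615·27+16778377273555183648050→61445535102359115635655, (28,15):137637641117332879365·27+1654339178844590073615→5370555489012577816470
@29  (29,12):4894196422205298253024980·28+33819732719881270820297640→170857232541629621904997080, (29,13):596287888163635369624650·28+4894196422205298253024980→21590257290787088602515180, (29,14):61445535102359115635655·28+596287888163635369624650→2316762871029690607422990, (29,15):5370555489012577816470·28+61445535102359115635655→211821088794711294496815
@30  (30,13):21590257290787088602515180·29+170857232541629621904997080→796974693974455191377937300, (30,14):2316762871029690607422990·29+21590257290787088602515180→88776380550648116217781890, (30,15):211821088794711294496815·29+2316762871029690607422990→8459574446076318147830625
Read c(30,13) = 796974693974455191377937300, c(30,14) = 88776380550648116217781890, c(30,15) = 8459574446076318147830625.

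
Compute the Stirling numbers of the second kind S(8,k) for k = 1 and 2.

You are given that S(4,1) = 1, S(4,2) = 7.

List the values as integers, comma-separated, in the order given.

1, 127

r5: T_5,1=1×1+0=1; T_5,2=2×7+1=15
r6: T_6,1=1×1+0=1; T_6,2=2×15+1=31
r7: T_7,1=1×1+0=1; T_7,2=2×31+1=63
r8: T_8,1=1×1+0=1; T_8,2=2×63+1=127
Read S(8,1) = 1, S(8,2) = 127.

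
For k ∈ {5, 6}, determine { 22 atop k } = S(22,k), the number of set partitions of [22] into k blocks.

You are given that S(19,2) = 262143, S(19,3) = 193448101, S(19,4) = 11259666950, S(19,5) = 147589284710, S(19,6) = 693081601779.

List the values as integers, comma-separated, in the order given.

i=20: T(20,3)=262143+3·193448101=580606446 | T(20,4)=193448101+4·11259666950=45232115901 | T(20,5)=11259666950+5·147589284710=749206090500 | T(20,6)=147589284710+6·693081601779=4306078895384
i=21: T(21,4)=580606446+4·45232115901=181509070050 | T(21,5)=45232115901+5·749206090500=3791262568401 | T(21,6)=749206090500+6·4306078895384=26585679462804
i=22: T(22,5)=181509070050+5·3791262568401=19137821912055 | T(22,6)=3791262568401+6·26585679462804=163305339345225
Read S(22,5) = 19137821912055, S(22,6) = 163305339345225.

19137821912055, 163305339345225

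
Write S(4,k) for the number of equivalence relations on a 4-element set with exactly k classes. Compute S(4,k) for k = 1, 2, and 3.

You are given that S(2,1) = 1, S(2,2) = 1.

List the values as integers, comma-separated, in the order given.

[3] T[3,1]:1*1+0=1 · T[3,2]:2*1+1=3 · T[3,3]:3*0+1=1
[4] T[4,1]:1*1+0=1 · T[4,2]:2*3+1=7 · T[4,3]:3*1+3=6
Read S(4,1) = 1, S(4,2) = 7, S(4,3) = 6.

1, 7, 6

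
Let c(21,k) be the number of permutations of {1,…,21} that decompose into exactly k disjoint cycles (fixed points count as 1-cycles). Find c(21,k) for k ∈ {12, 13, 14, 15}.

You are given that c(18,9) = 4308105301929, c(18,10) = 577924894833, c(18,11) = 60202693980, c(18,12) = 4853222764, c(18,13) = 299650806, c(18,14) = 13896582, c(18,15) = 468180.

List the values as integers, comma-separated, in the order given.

@19  (19,10):577924894833·18+4308105301929→14710753408923, (19,11):60202693980·18+577924894833→1661573386473, (19,12):4853222764·18+60202693980→147560703732, (19,13):299650806·18+4853222764→10246937272, (19,14):13896582·18+299650806→549789282, (19,15):468180·18+13896582→22323822
@20  (20,11):1661573386473·19+14710753408923→46280647751910, (20,12):147560703732·19+1661573386473→4465226757381, (20,13):10246937272·19+147560703732→342252511900, (20,14):549789282·19+10246937272→20692933630, (20,15):22323822·19+549789282→973941900
@21  (21,12):4465226757381·20+46280647751910→135585182899530, (21,13):342252511900·20+4465226757381→11310276995381, (21,14):20692933630·20+342252511900→756111184500, (21,15):973941900·20+20692933630→40171771630
Read c(21,12) = 135585182899530, c(21,13) = 11310276995381, c(21,14) = 756111184500, c(21,15) = 40171771630.

135585182899530, 11310276995381, 756111184500, 40171771630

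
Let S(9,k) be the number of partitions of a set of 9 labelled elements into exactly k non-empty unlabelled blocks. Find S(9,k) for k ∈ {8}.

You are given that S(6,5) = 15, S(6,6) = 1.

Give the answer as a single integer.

i=7: T(7,6)=15+6·1=21 | T(7,7)=1+7·0=1
i=8: T(8,7)=21+7·1=28 | T(8,8)=1+8·0=1
i=9: T(9,8)=28+8·1=36
Read S(9,8) = 36.

36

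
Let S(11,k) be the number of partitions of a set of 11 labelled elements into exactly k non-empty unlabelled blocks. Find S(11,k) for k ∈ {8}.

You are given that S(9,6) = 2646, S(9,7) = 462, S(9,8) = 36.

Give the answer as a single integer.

11880

@10  (10,7):462·7+2646→5880, (10,8):36·8+462→750
@11  (11,8):750·8+5880→11880
Read S(11,8) = 11880.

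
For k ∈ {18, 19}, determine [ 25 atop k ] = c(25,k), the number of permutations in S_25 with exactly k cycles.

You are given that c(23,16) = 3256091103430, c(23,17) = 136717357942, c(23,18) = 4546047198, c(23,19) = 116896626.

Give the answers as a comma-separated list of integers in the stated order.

12191224980000, 414908513800

row 24: T[24][17]=23·136717357942+3256091103430=6400590336096  T[24][18]=23·4546047198+136717357942=241276443496  T[24][19]=23·116896626+4546047198=7234669596
row 25: T[25][18]=24·241276443496+6400590336096=12191224980000  T[25][19]=24·7234669596+241276443496=414908513800
Read c(25,18) = 12191224980000, c(25,19) = 414908513800.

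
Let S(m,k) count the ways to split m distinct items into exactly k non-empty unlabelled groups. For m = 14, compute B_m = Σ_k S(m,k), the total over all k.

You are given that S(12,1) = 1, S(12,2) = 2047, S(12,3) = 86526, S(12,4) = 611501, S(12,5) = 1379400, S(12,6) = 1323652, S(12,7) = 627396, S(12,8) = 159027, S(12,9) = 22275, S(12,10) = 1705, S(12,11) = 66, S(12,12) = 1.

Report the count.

190899322

i=13: T(13,1)=0+1·1=1 | T(13,2)=1+2·2047=4095 | T(13,3)=2047+3·86526=261625 | T(13,4)=86526+4·611501=2532530 | T(13,5)=611501+5·1379400=7508501 | T(13,6)=1379400+6·1323652=9321312 | T(13,7)=1323652+7·627396=5715424 | T(13,8)=627396+8·159027=1899612 | T(13,9)=159027+9·22275=359502 | T(13,10)=22275+10·1705=39325 | T(13,11)=1705+11·66=2431 | T(13,12)=66+12·1=78 | T(13,13)=1+13·0=1
i=14: T(14,1)=0+1·1=1 | T(14,2)=1+2·4095=8191 | T(14,3)=4095+3·261625=788970 | T(14,4)=261625+4·2532530=10391745 | T(14,5)=2532530+5·7508501=40075035 | T(14,6)=7508501+6·9321312=63436373 | T(14,7)=9321312+7·5715424=49329280 | T(14,8)=5715424+8·1899612=20912320 | T(14,9)=1899612+9·359502=5135130 | T(14,10)=359502+10·39325=752752 | T(14,11)=39325+11·2431=66066 | T(14,12)=2431+12·78=3367 | T(14,13)=78+13·1=91 | T(14,14)=1+14·0=1
B_14 = ΣS(14,k) = 1+8191+788970+10391745+40075035+63436373+49329280+20912320+5135130+752752+66066+3367+91+1 = 190899322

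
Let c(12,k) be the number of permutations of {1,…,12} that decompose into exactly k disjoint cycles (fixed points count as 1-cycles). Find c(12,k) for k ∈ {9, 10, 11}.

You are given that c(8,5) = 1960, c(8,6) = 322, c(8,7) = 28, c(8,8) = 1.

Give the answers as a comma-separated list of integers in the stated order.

i=9: T(9,6)=1960+8·322=4536 | T(9,7)=322+8·28=546 | T(9,8)=28+8·1=36 | T(9,9)=1+8·0=1
i=10: T(10,7)=4536+9·546=9450 | T(10,8)=546+9·36=870 | T(10,9)=36+9·1=45 | T(10,10)=1+9·0=1
i=11: T(11,8)=9450+10·870=18150 | T(11,9)=870+10·45=1320 | T(11,10)=45+10·1=55 | T(11,11)=1+10·0=1
i=12: T(12,9)=18150+11·1320=32670 | T(12,10)=1320+11·55=1925 | T(12,11)=55+11·1=66
Read c(12,9) = 32670, c(12,10) = 1925, c(12,11) = 66.

32670, 1925, 66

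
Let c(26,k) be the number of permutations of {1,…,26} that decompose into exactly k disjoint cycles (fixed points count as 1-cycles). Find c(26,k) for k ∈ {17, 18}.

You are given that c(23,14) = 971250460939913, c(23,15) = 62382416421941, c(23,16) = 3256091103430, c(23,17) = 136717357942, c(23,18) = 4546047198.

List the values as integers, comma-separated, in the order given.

row 24: T[24][15]=23·62382416421941+971250460939913=2406046038644556  T[24][16]=23·3256091103430+62382416421941=137272511800831  T[24][17]=23·136717357942+3256091103430=6400590336096  T[24][18]=23·4546047198+136717357942=241276443496
row 25: T[25][16]=24·137272511800831+2406046038644556=5700586321864500  T[25][17]=24·6400590336096+137272511800831=290886679867135  T[25][18]=24·241276443496+6400590336096=12191224980000
row 26: T[26][17]=25·290886679867135+5700586321864500=12972753318542875  T[26][18]=25·12191224980000+290886679867135=595667304367135
Read c(26,17) = 12972753318542875, c(26,18) = 595667304367135.

12972753318542875, 595667304367135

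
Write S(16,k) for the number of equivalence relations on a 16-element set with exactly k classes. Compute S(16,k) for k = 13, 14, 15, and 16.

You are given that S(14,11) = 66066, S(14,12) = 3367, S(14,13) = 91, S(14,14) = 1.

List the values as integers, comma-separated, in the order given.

@15  (15,12):3367·12+66066→106470, (15,13):91·13+3367→4550, (15,14):1·14+91→105, (15,15):0·15+1→1
@16  (16,13):4550·13+106470→165620, (16,14):105·14+4550→6020, (16,15):1·15+105→120, (16,16):0·16+1→1
Read S(16,13) = 165620, S(16,14) = 6020, S(16,15) = 120, S(16,16) = 1.

165620, 6020, 120, 1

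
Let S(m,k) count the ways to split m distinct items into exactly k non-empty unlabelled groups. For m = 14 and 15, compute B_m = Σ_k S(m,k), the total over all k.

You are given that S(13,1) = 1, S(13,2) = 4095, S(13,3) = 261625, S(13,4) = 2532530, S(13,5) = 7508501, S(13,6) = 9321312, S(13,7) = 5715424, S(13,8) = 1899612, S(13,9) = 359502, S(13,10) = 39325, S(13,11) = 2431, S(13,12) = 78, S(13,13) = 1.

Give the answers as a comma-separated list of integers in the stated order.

r14: T_14,1=1×1+0=1; T_14,2=2×4095+1=8191; T_14,3=3×261625+4095=788970; T_14,4=4×2532530+261625=10391745; T_14,5=5×7508501+2532530=40075035; T_14,6=6×9321312+7508501=63436373; T_14,7=7×5715424+9321312=49329280; T_14,8=8×1899612+5715424=20912320; T_14,9=9×359502+1899612=5135130; T_14,10=10×39325+359502=752752; T_14,11=11×2431+39325=66066; T_14,12=12×78+2431=3367; T_14,13=13×1+78=91; T_14,14=14×0+1=1
r15: T_15,1=1×1+0=1; T_15,2=2×8191+1=16383; T_15,3=3×788970+8191=2375101; T_15,4=4×10391745+788970=42355950; T_15,5=5×40075035+10391745=210766920; T_15,6=6×63436373+40075035=420693273; T_15,7=7×49329280+63436373=408741333; T_15,8=8×20912320+49329280=216627840; T_15,9=9×5135130+20912320=67128490; T_15,10=10×752752+5135130=12662650; T_15,11=11×66066+752752=1479478; T_15,12=12×3367+66066=106470; T_15,13=13×91+3367=4550; T_15,14=14×1+91=105; T_15,15=15×0+1=1
B_14 = ΣS(14,k) = 1+8191+788970+10391745+40075035+63436373+49329280+20912320+5135130+752752+66066+3367+91+1 = 190899322
B_15 = ΣS(15,k) = 1+16383+2375101+42355950+210766920+420693273+408741333+216627840+67128490+12662650+1479478+106470+4550+105+1 = 1382958545

190899322, 1382958545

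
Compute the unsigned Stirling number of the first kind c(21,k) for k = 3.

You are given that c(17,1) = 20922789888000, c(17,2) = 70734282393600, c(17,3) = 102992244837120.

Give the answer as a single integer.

13803759753640704000

i=18: T(18,1)=0+17·20922789888000=355687428096000 | T(18,2)=20922789888000+17·70734282393600=1223405590579200 | T(18,3)=70734282393600+17·102992244837120=1821602444624640
i=19: T(19,1)=0+18·355687428096000=6402373705728000 | T(19,2)=355687428096000+18·1223405590579200=22376988058521600 | T(19,3)=1223405590579200+18·1821602444624640=34012249593822720
i=20: T(20,2)=6402373705728000+19·22376988058521600=431565146817638400 | T(20,3)=22376988058521600+19·34012249593822720=668609730341153280
i=21: T(21,3)=431565146817638400+20·668609730341153280=13803759753640704000
Read c(21,3) = 13803759753640704000.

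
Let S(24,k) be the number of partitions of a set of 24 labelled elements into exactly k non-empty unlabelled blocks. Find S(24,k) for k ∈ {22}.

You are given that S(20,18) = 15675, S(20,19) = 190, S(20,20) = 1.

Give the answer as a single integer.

i=21: T(21,19)=15675+19·190=19285 | T(21,20)=190+20·1=210 | T(21,21)=1+21·0=1
i=22: T(22,20)=19285+20·210=23485 | T(22,21)=210+21·1=231 | T(22,22)=1+22·0=1
i=23: T(23,21)=23485+21·231=28336 | T(23,22)=231+22·1=253
i=24: T(24,22)=28336+22·253=33902
Read S(24,22) = 33902.

33902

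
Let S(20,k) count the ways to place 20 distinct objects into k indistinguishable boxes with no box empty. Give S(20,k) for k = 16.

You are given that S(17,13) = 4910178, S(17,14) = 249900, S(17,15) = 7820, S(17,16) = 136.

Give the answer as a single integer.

row 18: T[18][14]=14·249900+4910178=8408778  T[18][15]=15·7820+249900=367200  T[18][16]=16·136+7820=9996
row 19: T[19][15]=15·367200+8408778=13916778  T[19][16]=16·9996+367200=527136
row 20: T[20][16]=16·527136+13916778=22350954
Read S(20,16) = 22350954.

22350954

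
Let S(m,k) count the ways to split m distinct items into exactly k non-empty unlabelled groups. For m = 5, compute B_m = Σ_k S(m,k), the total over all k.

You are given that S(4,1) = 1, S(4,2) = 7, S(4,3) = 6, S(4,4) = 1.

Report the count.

52

@5  (5,1):1·1+0→1, (5,2):7·2+1→15, (5,3):6·3+7→25, (5,4):1·4+6→10, (5,5):0·5+1→1
B_5 = ΣS(5,k) = 1+15+25+10+1 = 52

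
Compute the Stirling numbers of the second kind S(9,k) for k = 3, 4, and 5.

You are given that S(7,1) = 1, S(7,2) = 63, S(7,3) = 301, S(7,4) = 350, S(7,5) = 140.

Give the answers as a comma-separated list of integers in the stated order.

row 8: T[8][2]=2·63+1=127  T[8][3]=3·301+63=966  T[8][4]=4·350+301=1701  T[8][5]=5·140+350=1050
row 9: T[9][3]=3·966+127=3025  T[9][4]=4·1701+966=7770  T[9][5]=5·1050+1701=6951
Read S(9,3) = 3025, S(9,4) = 7770, S(9,5) = 6951.

3025, 7770, 6951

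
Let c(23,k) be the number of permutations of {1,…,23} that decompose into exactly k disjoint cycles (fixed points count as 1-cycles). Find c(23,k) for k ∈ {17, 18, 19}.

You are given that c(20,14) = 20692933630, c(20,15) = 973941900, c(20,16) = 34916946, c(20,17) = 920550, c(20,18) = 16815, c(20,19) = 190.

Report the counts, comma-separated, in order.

136717357942, 4546047198, 116896626

r21: T_21,15=20×973941900+20692933630=40171771630; T_21,16=20×34916946+973941900=1672280820; T_21,17=20×920550+34916946=53327946; T_21,18=20×16815+920550=1256850; T_21,19=20×190+16815=20615
r22: T_22,16=21×1672280820+40171771630=75289668850; T_22,17=21×53327946+1672280820=2792167686; T_22,18=21×1256850+53327946=79721796; T_22,19=21×20615+1256850=1689765
r23: T_23,17=22×2792167686+75289668850=136717357942; T_23,18=22×79721796+2792167686=4546047198; T_23,19=22×1689765+79721796=116896626
Read c(23,17) = 136717357942, c(23,18) = 4546047198, c(23,19) = 116896626.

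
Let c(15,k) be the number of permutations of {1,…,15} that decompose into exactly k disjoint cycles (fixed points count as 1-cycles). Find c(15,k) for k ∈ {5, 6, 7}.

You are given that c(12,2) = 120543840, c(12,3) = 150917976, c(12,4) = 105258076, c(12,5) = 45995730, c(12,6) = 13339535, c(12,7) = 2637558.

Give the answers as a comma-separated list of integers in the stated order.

159721605680, 56663366760, 14409322928

r13: T_13,3=12×150917976+120543840=1931559552; T_13,4=12×105258076+150917976=1414014888; T_13,5=12×45995730+105258076=657206836; T_13,6=12×13339535+45995730=206070150; T_13,7=12×2637558+13339535=44990231
r14: T_14,4=13×1414014888+1931559552=20313753096; T_14,5=13×657206836+1414014888=9957703756; T_14,6=13×206070150+657206836=3336118786; T_14,7=13×44990231+206070150=790943153
r15: T_15,5=14×9957703756+20313753096=159721605680; T_15,6=14×3336118786+9957703756=56663366760; T_15,7=14×790943153+3336118786=14409322928
Read c(15,5) = 159721605680, c(15,6) = 56663366760, c(15,7) = 14409322928.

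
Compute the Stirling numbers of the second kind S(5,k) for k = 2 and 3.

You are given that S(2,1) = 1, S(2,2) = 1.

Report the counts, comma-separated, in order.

row 3: T[3][1]=1·1+0=1  T[3][2]=2·1+1=3  T[3][3]=3·0+1=1
row 4: T[4][1]=1·1+0=1  T[4][2]=2·3+1=7  T[4][3]=3·1+3=6
row 5: T[5][2]=2·7+1=15  T[5][3]=3·6+7=25
Read S(5,2) = 15, S(5,3) = 25.

15, 25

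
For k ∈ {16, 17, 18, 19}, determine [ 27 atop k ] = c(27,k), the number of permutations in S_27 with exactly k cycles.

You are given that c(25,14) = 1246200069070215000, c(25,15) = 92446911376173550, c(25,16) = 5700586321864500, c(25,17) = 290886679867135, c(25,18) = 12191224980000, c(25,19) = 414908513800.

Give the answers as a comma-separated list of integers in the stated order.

9666373658466991050, 572253155704900800, 28460103232088385, 1182329687817135

r26: T_26,15=25×92446911376173550+1246200069070215000=3557372853474553750; T_26,16=25×5700586321864500+92446911376173550=234961569422786050; T_26,17=25×290886679867135+5700586321864500=12972753318542875; T_26,18=25×12191224980000+290886679867135=595667304367135; T_26,19=25×414908513800+12191224980000=22563937825000
r27: T_27,16=26×234961569422786050+3557372853474553750=9666373658466991050; T_27,17=26×12972753318542875+234961569422786050=572253155704900800; T_27,18=26×595667304367135+12972753318542875=28460103232088385; T_27,19=26×22563937825000+595667304367135=1182329687817135
Read c(27,16) = 9666373658466991050, c(27,17) = 572253155704900800, c(27,18) = 28460103232088385, c(27,19) = 1182329687817135.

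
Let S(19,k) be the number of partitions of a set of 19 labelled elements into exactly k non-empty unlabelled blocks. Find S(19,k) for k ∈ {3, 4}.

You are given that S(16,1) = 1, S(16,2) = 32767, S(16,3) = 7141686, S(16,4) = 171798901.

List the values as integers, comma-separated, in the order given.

193448101, 11259666950

i=17: T(17,1)=0+1·1=1 | T(17,2)=1+2·32767=65535 | T(17,3)=32767+3·7141686=21457825 | T(17,4)=7141686+4·171798901=694337290
i=18: T(18,2)=1+2·65535=131071 | T(18,3)=65535+3·21457825=64439010 | T(18,4)=21457825+4·694337290=2798806985
i=19: T(19,3)=131071+3·64439010=193448101 | T(19,4)=64439010+4·2798806985=11259666950
Read S(19,3) = 193448101, S(19,4) = 11259666950.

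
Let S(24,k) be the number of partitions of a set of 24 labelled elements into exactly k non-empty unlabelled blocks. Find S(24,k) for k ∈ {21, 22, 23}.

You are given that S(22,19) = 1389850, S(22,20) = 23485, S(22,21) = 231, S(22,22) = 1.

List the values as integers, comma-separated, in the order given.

r23: T_23,20=20×23485+1389850=1859550; T_23,21=21×231+23485=28336; T_23,22=22×1+231=253; T_23,23=23×0+1=1
r24: T_24,21=21×28336+1859550=2454606; T_24,22=22×253+28336=33902; T_24,23=23×1+253=276
Read S(24,21) = 2454606, S(24,22) = 33902, S(24,23) = 276.

2454606, 33902, 276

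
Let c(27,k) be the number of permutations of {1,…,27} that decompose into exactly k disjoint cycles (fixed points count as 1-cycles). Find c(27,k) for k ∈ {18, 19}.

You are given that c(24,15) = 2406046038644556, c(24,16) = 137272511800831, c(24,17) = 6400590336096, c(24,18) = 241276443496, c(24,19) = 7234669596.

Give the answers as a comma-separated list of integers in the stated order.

@25  (25,16):137272511800831·24+2406046038644556→5700586321864500, (25,17):6400590336096·24+137272511800831→290886679867135, (25,18):241276443496·24+6400590336096→12191224980000, (25,19):7234669596·24+241276443496→414908513800
@26  (26,17):290886679867135·25+5700586321864500→12972753318542875, (26,18):12191224980000·25+290886679867135→595667304367135, (26,19):414908513800·25+12191224980000→22563937825000
@27  (27,18):595667304367135·26+12972753318542875→28460103232088385, (27,19):22563937825000·26+595667304367135→1182329687817135
Read c(27,18) = 28460103232088385, c(27,19) = 1182329687817135.

28460103232088385, 1182329687817135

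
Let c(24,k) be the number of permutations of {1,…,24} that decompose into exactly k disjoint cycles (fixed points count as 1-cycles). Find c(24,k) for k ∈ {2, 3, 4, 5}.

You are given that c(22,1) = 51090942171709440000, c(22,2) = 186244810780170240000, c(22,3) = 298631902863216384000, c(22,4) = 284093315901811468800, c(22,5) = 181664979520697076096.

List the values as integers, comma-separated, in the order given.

96538966652493066240000, 159539850276066860544000, 157375898285941510732800, 105005310755917452984576

i=23: T(23,1)=0+22·51090942171709440000=1124000727777607680000 | T(23,2)=51090942171709440000+22·186244810780170240000=4148476779335454720000 | T(23,3)=186244810780170240000+22·298631902863216384000=6756146673770930688000 | T(23,4)=298631902863216384000+22·284093315901811468800=6548684852703068697600 | T(23,5)=284093315901811468800+22·181664979520697076096=4280722865357147142912
i=24: T(24,2)=1124000727777607680000+23·4148476779335454720000=96538966652493066240000 | T(24,3)=4148476779335454720000+23·6756146673770930688000=159539850276066860544000 | T(24,4)=6756146673770930688000+23·6548684852703068697600=157375898285941510732800 | T(24,5)=6548684852703068697600+23·4280722865357147142912=105005310755917452984576
Read c(24,2) = 96538966652493066240000, c(24,3) = 159539850276066860544000, c(24,4) = 157375898285941510732800, c(24,5) = 105005310755917452984576.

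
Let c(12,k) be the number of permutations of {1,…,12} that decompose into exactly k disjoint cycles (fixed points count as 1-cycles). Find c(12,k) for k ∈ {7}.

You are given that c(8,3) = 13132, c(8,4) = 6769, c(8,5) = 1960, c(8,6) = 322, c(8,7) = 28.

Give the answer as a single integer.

2637558

r9: T_9,4=8×6769+13132=67284; T_9,5=8×1960+6769=22449; T_9,6=8×322+1960=4536; T_9,7=8×28+322=546
r10: T_10,5=9×22449+67284=269325; T_10,6=9×4536+22449=63273; T_10,7=9×546+4536=9450
r11: T_11,6=10×63273+269325=902055; T_11,7=10×9450+63273=157773
r12: T_12,7=11×157773+902055=2637558
Read c(12,7) = 2637558.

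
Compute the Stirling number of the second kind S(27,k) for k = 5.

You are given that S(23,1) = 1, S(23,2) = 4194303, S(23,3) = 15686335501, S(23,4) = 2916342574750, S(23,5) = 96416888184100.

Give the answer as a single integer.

i=24: T(24,2)=1+2·4194303=8388607 | T(24,3)=4194303+3·15686335501=47063200806 | T(24,4)=15686335501+4·2916342574750=11681056634501 | T(24,5)=2916342574750+5·96416888184100=485000783495250
i=25: T(25,3)=8388607+3·47063200806=141197991025 | T(25,4)=47063200806+4·11681056634501=46771289738810 | T(25,5)=11681056634501+5·485000783495250=2436684974110751
i=26: T(26,4)=141197991025+4·46771289738810=187226356946265 | T(26,5)=46771289738810+5·2436684974110751=12230196160292565
i=27: T(27,5)=187226356946265+5·12230196160292565=61338207158409090
Read S(27,5) = 61338207158409090.

61338207158409090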